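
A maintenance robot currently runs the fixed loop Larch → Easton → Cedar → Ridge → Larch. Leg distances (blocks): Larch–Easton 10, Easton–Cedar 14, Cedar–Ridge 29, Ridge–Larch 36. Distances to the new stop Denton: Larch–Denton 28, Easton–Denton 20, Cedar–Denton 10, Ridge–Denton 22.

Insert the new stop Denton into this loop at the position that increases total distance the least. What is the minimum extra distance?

+3 blocks — insert Denton between Cedar and Ridge.

Insertion cost between consecutive stops i–j is d(i,Denton) + d(Denton,j) − d(i,j):
  between Larch and Easton: 28 + 20 − 10 = 38
  between Easton and Cedar: 20 + 10 − 14 = 16
  between Cedar and Ridge: 10 + 22 − 29 = 3
  between Ridge and Larch: 22 + 28 − 36 = 14
Cheapest insertion is between Cedar and Ridge, adding 3.
New total = 89 + 3 = 92.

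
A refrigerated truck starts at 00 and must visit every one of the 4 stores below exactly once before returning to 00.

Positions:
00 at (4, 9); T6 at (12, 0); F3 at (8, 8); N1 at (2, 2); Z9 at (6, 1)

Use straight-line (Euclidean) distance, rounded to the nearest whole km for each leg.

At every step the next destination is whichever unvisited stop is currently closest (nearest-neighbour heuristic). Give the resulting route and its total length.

At 00 the remaining stops are F3 4, N1 7, Z9 8, T6 12; go to F3.
At F3 the remaining stops are Z9 7, N1 8, T6 9; go to Z9.
At Z9 the remaining stops are N1 4, T6 6; go to N1.
At N1 the remaining stops are T6 10; go to T6.
Return T6→00: 12.
Total = 4 + 7 + 4 + 10 + 12 = 37.

Nearest-neighbour total = 37 km; route 00 → F3 → Z9 → N1 → T6 → 00.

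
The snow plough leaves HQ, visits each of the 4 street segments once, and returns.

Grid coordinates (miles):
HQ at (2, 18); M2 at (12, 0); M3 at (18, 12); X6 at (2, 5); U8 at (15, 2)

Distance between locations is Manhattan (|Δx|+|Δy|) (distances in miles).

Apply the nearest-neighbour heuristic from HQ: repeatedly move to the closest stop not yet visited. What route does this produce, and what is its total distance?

From HQ: distances to unvisited — X6=13, M3=22, M2=28, U8=29. Nearest is X6 (13).
From X6: distances to unvisited — M2=15, U8=16, M3=23. Nearest is M2 (15).
From M2: distances to unvisited — U8=5, M3=18. Nearest is U8 (5).
From U8: distances to unvisited — M3=13. Nearest is M3 (13).
Return M3→HQ: 22.
Total = 13 + 15 + 5 + 13 + 22 = 68.

Total distance 68 miles via the nearest-neighbour route HQ → X6 → M2 → U8 → M3 → HQ.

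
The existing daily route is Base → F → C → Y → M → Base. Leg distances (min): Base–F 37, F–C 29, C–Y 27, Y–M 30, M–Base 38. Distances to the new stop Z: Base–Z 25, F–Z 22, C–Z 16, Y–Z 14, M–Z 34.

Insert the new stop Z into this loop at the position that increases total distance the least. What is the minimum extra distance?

Adding 3 min by placing Z on the C–Y leg.

Insertion cost between consecutive stops i–j is d(i,Z) + d(Z,j) − d(i,j):
  between Base and F: 25 + 22 − 37 = 10
  between F and C: 22 + 16 − 29 = 9
  between C and Y: 16 + 14 − 27 = 3
  between Y and M: 14 + 34 − 30 = 18
  between M and Base: 34 + 25 − 38 = 21
Cheapest insertion is between C and Y, adding 3.
New total = 161 + 3 = 164.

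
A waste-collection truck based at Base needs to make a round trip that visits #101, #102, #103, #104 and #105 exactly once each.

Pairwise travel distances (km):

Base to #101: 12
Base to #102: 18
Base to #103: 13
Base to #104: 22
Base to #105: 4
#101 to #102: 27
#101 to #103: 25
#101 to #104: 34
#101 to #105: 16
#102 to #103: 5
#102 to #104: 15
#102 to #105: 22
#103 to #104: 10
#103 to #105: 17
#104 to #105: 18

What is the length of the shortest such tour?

With 5 stops there are 5!/2 = 60 distinct round trips (a route and its reverse cost the same).
Base → #101 → #102 → #103 → #104 → #105 → Base: 12+27+5+10+18+4 = 76
Base → #101 → #102 → #103 → #105 → #104 → Base: 12+27+5+17+18+22 = 101
Base → #101 → #102 → #104 → #103 → #105 → Base: 12+27+15+10+17+4 = 85
Base → #101 → #102 → #104 → #105 → #103 → Base: 12+27+15+18+17+13 = 102
Base → #101 → #102 → #105 → #103 → #104 → Base: 12+27+22+17+10+22 = 110
Base → #101 → #102 → #105 → #104 → #103 → Base: 12+27+22+18+10+13 = 102
Base → #101 → #103 → #102 → #104 → #105 → Base: 12+25+5+15+18+4 = 79
Base → #101 → #103 → #102 → #105 → #104 → Base: 12+25+5+22+18+22 = 104
Base → #101 → #103 → #104 → #102 → #105 → Base: 12+25+10+15+22+4 = 88
Base → #101 → #103 → #104 → #105 → #102 → Base: 12+25+10+18+22+18 = 105
Base → #101 → #103 → #105 → #102 → #104 → Base: 12+25+17+22+15+22 = 113
Base → #101 → #103 → #105 → #104 → #102 → Base: 12+25+17+18+15+18 = 105
Base → #101 → #104 → #102 → #103 → #105 → Base: 12+34+15+5+17+4 = 87
Base → #101 → #104 → #102 → #105 → #103 → Base: 12+34+15+22+17+13 = 113
… (46 more)
The minimum is 76.
One optimal route: Base → #101 → #102 → #103 → #104 → #105 → Base (or its reverse).

Minimum total distance: 76 km.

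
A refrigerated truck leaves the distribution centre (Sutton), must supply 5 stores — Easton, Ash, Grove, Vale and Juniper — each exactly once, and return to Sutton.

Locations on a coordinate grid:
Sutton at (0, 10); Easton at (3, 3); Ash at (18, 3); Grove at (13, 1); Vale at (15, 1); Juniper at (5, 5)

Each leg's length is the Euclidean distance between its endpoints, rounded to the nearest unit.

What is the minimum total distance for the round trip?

With 5 stops there are 5!/2 = 60 distinct round trips (a route and its reverse cost the same).
Sutton→Easton→Ash→Grove→Vale→Juniper→Sutton: 8+15+5+2+11+7 = 48
Sutton→Easton→Ash→Grove→Juniper→Vale→Sutton: 8+15+5+9+11+17 = 65
Sutton→Easton→Ash→Vale→Grove→Juniper→Sutton: 8+15+4+2+9+7 = 45
Sutton→Easton→Ash→Vale→Juniper→Grove→Sutton: 8+15+4+11+9+16 = 63
Sutton→Easton→Ash→Juniper→Grove→Vale→Sutton: 8+15+13+9+2+17 = 64
Sutton→Easton→Ash→Juniper→Vale→Grove→Sutton: 8+15+13+11+2+16 = 65
Sutton→Easton→Grove→Ash→Vale→Juniper→Sutton: 8+10+5+4+11+7 = 45
Sutton→Easton→Grove→Ash→Juniper→Vale→Sutton: 8+10+5+13+11+17 = 64
Sutton→Easton→Grove→Vale→Ash→Juniper→Sutton: 8+10+2+4+13+7 = 44
Sutton→Easton→Grove→Vale→Juniper→Ash→Sutton: 8+10+2+11+13+19 = 63
Sutton→Easton→Grove→Juniper→Ash→Vale→Sutton: 8+10+9+13+4+17 = 61
Sutton→Easton→Grove→Juniper→Vale→Ash→Sutton: 8+10+9+11+4+19 = 61
Sutton→Easton→Vale→Ash→Grove→Juniper→Sutton: 8+12+4+5+9+7 = 45
Sutton→Easton→Vale→Ash→Juniper→Grove→Sutton: 8+12+4+13+9+16 = 62
… (46 more)
The minimum is 44.
One optimal route: Sutton → Easton → Grove → Vale → Ash → Juniper → Sutton (or its reverse).

Minimum total distance: 44.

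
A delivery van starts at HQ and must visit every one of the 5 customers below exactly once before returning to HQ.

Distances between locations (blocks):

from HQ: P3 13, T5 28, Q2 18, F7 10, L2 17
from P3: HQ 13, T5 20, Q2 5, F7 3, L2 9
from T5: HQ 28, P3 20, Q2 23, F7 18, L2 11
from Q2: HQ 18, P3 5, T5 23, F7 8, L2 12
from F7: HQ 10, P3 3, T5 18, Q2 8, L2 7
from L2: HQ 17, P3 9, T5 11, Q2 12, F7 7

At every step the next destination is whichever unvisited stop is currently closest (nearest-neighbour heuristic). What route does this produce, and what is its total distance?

Nearest-neighbour total = 69 blocks; route HQ → F7 → P3 → Q2 → L2 → T5 → HQ.

At HQ the remaining stops are F7 10, P3 13, L2 17, Q2 18, T5 28; go to F7.
At F7 the remaining stops are P3 3, L2 7, Q2 8, T5 18; go to P3.
At P3 the remaining stops are Q2 5, L2 9, T5 20; go to Q2.
At Q2 the remaining stops are L2 12, T5 23; go to L2.
At L2 the remaining stops are T5 11; go to T5.
Return T5→HQ: 28.
Total = 10 + 3 + 5 + 12 + 11 + 28 = 69.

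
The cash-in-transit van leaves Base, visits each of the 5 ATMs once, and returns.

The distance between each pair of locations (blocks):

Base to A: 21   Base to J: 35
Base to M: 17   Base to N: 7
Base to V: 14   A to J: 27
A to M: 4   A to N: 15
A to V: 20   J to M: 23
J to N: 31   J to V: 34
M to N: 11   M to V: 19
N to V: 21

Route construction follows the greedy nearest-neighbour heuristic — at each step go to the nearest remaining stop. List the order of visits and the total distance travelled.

111 blocks along Base → N → M → A → V → J → Base.

At Base the remaining stops are N 7, V 14, M 17, A 21, J 35; go to N.
At N the remaining stops are M 11, A 15, V 21, J 31; go to M.
At M the remaining stops are A 4, V 19, J 23; go to A.
At A the remaining stops are V 20, J 27; go to V.
At V the remaining stops are J 34; go to J.
Return J→Base: 35.
Total = 7 + 11 + 4 + 20 + 34 + 35 = 111.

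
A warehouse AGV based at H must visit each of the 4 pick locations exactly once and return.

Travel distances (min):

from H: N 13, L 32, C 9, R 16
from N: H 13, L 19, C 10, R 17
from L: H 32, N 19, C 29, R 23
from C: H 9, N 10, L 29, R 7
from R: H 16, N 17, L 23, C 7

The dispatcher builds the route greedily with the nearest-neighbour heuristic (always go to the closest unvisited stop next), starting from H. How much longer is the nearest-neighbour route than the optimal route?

The nearest-neighbour route is 13 min longer than optimal.

From H: C=9, N=13, R=16, L=32 → choose C (9).
From C: R=7, N=10, L=29 → choose R (7).
From R: N=17, L=23 → choose N (17).
From N: L=19 → choose L (19).
NN route H → C → R → N → L → H costs 84.
Optimal: H → N → L → R → C → H costs 71 (by enumerating all 12 distinct tours).
Excess = 84 − 71 = 13.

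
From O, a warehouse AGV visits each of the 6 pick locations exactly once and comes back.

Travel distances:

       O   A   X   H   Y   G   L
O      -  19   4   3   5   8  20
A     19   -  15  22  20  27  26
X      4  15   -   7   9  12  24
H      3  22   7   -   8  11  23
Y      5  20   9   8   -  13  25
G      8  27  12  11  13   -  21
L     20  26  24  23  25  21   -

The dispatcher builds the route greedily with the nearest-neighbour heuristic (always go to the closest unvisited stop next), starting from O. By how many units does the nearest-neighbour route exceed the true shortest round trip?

O: H=3, X=4, Y=5, G=8, A=19, L=20 ⇒ H
H: X=7, Y=8, G=11, A=22, L=23 ⇒ X
X: Y=9, G=12, A=15, L=24 ⇒ Y
Y: G=13, A=20, L=25 ⇒ G
G: L=21, A=27 ⇒ L
L: A=26 ⇒ A
NN route O → H → X → Y → G → L → A → O costs 98.
Optimal: O → X → A → L → G → H → Y → O costs 90 (by enumerating all 360 distinct tours).
Excess = 98 − 90 = 8.

8 longer than the optimal tour.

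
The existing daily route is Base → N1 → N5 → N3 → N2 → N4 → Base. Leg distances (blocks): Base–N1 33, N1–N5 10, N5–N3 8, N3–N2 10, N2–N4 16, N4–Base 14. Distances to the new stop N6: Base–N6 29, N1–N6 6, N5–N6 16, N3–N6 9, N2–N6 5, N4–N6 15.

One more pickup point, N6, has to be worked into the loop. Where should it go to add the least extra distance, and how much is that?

+2 blocks — insert N6 between Base and N1.

Insertion cost between consecutive stops i–j is d(i,N6) + d(N6,j) − d(i,j):
  between Base and N1: 29 + 6 − 33 = 2
  between N1 and N5: 6 + 16 − 10 = 12
  between N5 and N3: 16 + 9 − 8 = 17
  between N3 and N2: 9 + 5 − 10 = 4
  between N2 and N4: 5 + 15 − 16 = 4
  between N4 and Base: 15 + 29 − 14 = 30
Cheapest insertion is between Base and N1, adding 2.
New total = 91 + 2 = 93.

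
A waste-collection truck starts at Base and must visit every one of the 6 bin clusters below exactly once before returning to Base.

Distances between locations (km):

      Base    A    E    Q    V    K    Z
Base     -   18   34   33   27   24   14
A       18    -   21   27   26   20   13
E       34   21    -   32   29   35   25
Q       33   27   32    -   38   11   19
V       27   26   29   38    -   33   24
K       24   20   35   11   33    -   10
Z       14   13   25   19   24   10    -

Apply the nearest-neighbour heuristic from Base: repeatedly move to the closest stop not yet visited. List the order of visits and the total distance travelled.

Total distance 139 km via the nearest-neighbour route Base → Z → K → Q → A → E → V → Base.

At Base the remaining stops are Z 14, A 18, K 24, V 27, Q 33, E 34; go to Z.
At Z the remaining stops are K 10, A 13, Q 19, V 24, E 25; go to K.
At K the remaining stops are Q 11, A 20, V 33, E 35; go to Q.
At Q the remaining stops are A 27, E 32, V 38; go to A.
At A the remaining stops are E 21, V 26; go to E.
At E the remaining stops are V 29; go to V.
Return V→Base: 27.
Total = 14 + 10 + 11 + 27 + 21 + 29 + 27 = 139.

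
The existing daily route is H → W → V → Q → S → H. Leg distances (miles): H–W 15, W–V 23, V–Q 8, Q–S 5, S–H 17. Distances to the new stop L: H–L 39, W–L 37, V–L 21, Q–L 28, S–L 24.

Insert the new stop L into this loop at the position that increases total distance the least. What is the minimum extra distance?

+35 miles — insert L between W and V.

Insertion cost between consecutive stops i–j is d(i,L) + d(L,j) − d(i,j):
  between H and W: 39 + 37 − 15 = 61
  between W and V: 37 + 21 − 23 = 35
  between V and Q: 21 + 28 − 8 = 41
  between Q and S: 28 + 24 − 5 = 47
  between S and H: 24 + 39 − 17 = 46
Cheapest insertion is between W and V, adding 35.
New total = 68 + 35 = 103.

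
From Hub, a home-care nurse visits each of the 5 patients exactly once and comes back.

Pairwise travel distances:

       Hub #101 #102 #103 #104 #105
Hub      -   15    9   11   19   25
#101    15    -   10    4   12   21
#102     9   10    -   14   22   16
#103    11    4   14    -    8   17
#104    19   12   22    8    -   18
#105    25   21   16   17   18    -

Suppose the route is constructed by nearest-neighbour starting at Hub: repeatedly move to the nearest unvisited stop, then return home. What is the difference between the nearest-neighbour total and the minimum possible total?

The nearest-neighbour route is 4 longer than optimal.

From Hub: #102=9, #103=11, #101=15, #104=19, #105=25 → choose #102 (9).
From #102: #101=10, #103=14, #105=16, #104=22 → choose #101 (10).
From #101: #103=4, #104=12, #105=21 → choose #103 (4).
From #103: #104=8, #105=17 → choose #104 (8).
From #104: #105=18 → choose #105 (18).
NN route Hub → #102 → #101 → #103 → #104 → #105 → Hub costs 74.
Optimal: Hub → #101 → #103 → #104 → #105 → #102 → Hub costs 70 (by enumerating all 60 distinct tours).
Excess = 74 − 70 = 4.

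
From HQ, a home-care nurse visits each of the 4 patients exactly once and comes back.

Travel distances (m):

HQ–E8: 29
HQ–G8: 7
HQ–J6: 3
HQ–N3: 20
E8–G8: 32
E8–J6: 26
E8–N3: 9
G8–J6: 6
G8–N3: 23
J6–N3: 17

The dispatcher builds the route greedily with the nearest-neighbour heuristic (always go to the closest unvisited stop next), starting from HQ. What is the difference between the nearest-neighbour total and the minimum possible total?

The nearest-neighbour route is 2 m longer than optimal.

From HQ: J6=3, G8=7, N3=20, E8=29 → choose J6 (3).
From J6: G8=6, N3=17, E8=26 → choose G8 (6).
From G8: N3=23, E8=32 → choose N3 (23).
From N3: E8=9 → choose E8 (9).
NN route HQ → J6 → G8 → N3 → E8 → HQ costs 70.
Optimal: HQ → E8 → N3 → J6 → G8 → HQ costs 68 (by enumerating all 12 distinct tours).
Excess = 70 − 68 = 2.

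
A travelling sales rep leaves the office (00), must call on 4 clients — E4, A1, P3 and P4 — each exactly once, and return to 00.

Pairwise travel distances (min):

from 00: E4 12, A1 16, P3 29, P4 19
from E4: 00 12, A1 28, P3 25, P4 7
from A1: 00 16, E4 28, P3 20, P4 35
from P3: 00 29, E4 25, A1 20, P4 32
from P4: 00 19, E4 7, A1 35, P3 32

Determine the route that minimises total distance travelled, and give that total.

Shortest round trip = 87 min.

There are 12 distinct closed tours to check (reversals are equivalent).
00 → E4 → A1 → P3 → P4 → 00: 12+28+20+32+19 = 111
00 → E4 → A1 → P4 → P3 → 00: 12+28+35+32+29 = 136
00 → E4 → P3 → A1 → P4 → 00: 12+25+20+35+19 = 111
00 → E4 → P3 → P4 → A1 → 00: 12+25+32+35+16 = 120
00 → E4 → P4 → A1 → P3 → 00: 12+7+35+20+29 = 103
00 → E4 → P4 → P3 → A1 → 00: 12+7+32+20+16 = 87
00 → A1 → E4 → P3 → P4 → 00: 16+28+25+32+19 = 120
00 → A1 → E4 → P4 → P3 → 00: 16+28+7+32+29 = 112
00 → A1 → P3 → E4 → P4 → 00: 16+20+25+7+19 = 87
00 → A1 → P4 → E4 → P3 → 00: 16+35+7+25+29 = 112
00 → P3 → E4 → A1 → P4 → 00: 29+25+28+35+19 = 136
00 → P3 → A1 → E4 → P4 → 00: 29+20+28+7+19 = 103
The minimum is 87.
One optimal route: 00 → E4 → P4 → P3 → A1 → 00 (or its reverse).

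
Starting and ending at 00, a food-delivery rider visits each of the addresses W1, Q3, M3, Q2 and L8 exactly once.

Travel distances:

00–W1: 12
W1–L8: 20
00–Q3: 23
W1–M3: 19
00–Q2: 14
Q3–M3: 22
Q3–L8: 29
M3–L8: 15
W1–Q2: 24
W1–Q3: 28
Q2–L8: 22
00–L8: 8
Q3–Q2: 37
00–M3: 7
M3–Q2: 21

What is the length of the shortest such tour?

00 → W1 → Q3 → M3 → Q2 → L8 → 00: 12+28+22+21+22+8 = 113
00 → W1 → Q3 → M3 → L8 → Q2 → 00: 12+28+22+15+22+14 = 113
00 → W1 → Q3 → Q2 → M3 → L8 → 00: 12+28+37+21+15+8 = 121
00 → W1 → Q3 → Q2 → L8 → M3 → 00: 12+28+37+22+15+7 = 121
00 → W1 → Q3 → L8 → M3 → Q2 → 00: 12+28+29+15+21+14 = 119
00 → W1 → Q3 → L8 → Q2 → M3 → 00: 12+28+29+22+21+7 = 119
00 → W1 → M3 → Q3 → Q2 → L8 → 00: 12+19+22+37+22+8 = 120
00 → W1 → M3 → Q3 → L8 → Q2 → 00: 12+19+22+29+22+14 = 118
00 → W1 → M3 → Q2 → Q3 → L8 → 00: 12+19+21+37+29+8 = 126
00 → W1 → M3 → Q2 → L8 → Q3 → 00: 12+19+21+22+29+23 = 126
00 → W1 → M3 → L8 → Q3 → Q2 → 00: 12+19+15+29+37+14 = 126
00 → W1 → M3 → L8 → Q2 → Q3 → 00: 12+19+15+22+37+23 = 128
00 → W1 → Q2 → Q3 → M3 → L8 → 00: 12+24+37+22+15+8 = 118
00 → W1 → Q2 → Q3 → L8 → M3 → 00: 12+24+37+29+15+7 = 124
… (46 more)
00 → M3 → Q3 → W1 → Q2 → L8 → 00: 7+22+28+24+22+8 = 111  ← best
The minimum is 111.
One optimal route: 00 → M3 → Q3 → W1 → Q2 → L8 → 00 (or its reverse).

111 — the shortest possible round trip.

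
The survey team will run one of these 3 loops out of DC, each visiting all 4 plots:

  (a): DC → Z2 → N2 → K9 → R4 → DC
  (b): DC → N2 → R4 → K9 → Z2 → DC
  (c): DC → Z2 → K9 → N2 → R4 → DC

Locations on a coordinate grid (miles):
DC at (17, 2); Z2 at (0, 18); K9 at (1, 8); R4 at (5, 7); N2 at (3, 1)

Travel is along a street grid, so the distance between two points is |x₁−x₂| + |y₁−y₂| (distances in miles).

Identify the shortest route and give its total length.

72 miles — (b) is the shortest.

(a): 33 + 20 + 9 + 5 + 17 = 84
(b): 15 + 8 + 5 + 11 + 33 = 72
(c): 33 + 11 + 9 + 8 + 17 = 78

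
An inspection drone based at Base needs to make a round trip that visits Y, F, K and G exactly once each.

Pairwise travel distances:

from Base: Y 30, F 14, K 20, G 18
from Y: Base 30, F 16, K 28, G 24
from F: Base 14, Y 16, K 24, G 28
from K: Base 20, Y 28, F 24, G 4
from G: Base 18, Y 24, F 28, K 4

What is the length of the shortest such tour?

With 4 stops there are 4!/2 = 12 distinct round trips (a route and its reverse cost the same).
Base-Y-F-K-G-Base: 30+16+24+4+18 = 92
Base-Y-F-G-K-Base: 30+16+28+4+20 = 98
Base-Y-K-F-G-Base: 30+28+24+28+18 = 128
Base-Y-K-G-F-Base: 30+28+4+28+14 = 104
Base-Y-G-F-K-Base: 30+24+28+24+20 = 126
Base-Y-G-K-F-Base: 30+24+4+24+14 = 96
Base-F-Y-K-G-Base: 14+16+28+4+18 = 80
Base-F-Y-G-K-Base: 14+16+24+4+20 = 78
Base-F-K-Y-G-Base: 14+24+28+24+18 = 108
Base-F-G-Y-K-Base: 14+28+24+28+20 = 114
Base-K-Y-F-G-Base: 20+28+16+28+18 = 110
Base-K-F-Y-G-Base: 20+24+16+24+18 = 102
The minimum is 78.
One optimal route: Base → F → Y → G → K → Base (or its reverse).

78 — the shortest possible round trip.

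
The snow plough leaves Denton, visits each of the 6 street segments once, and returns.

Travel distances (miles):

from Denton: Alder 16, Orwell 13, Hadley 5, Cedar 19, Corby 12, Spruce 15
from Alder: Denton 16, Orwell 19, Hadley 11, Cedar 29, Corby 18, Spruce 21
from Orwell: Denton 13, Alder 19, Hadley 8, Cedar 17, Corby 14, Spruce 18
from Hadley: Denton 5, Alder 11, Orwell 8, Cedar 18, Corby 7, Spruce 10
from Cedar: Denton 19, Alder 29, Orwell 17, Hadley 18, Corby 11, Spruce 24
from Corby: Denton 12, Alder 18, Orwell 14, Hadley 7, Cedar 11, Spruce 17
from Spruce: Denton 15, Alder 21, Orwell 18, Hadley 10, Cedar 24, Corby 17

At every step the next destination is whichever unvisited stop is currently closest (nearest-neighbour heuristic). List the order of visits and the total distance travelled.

Total distance 95 miles via the nearest-neighbour route Denton → Hadley → Corby → Cedar → Orwell → Spruce → Alder → Denton.

From Denton: distances to unvisited — Hadley=5, Corby=12, Orwell=13, Spruce=15, Alder=16, Cedar=19. Nearest is Hadley (5).
From Hadley: distances to unvisited — Corby=7, Orwell=8, Spruce=10, Alder=11, Cedar=18. Nearest is Corby (7).
From Corby: distances to unvisited — Cedar=11, Orwell=14, Spruce=17, Alder=18. Nearest is Cedar (11).
From Cedar: distances to unvisited — Orwell=17, Spruce=24, Alder=29. Nearest is Orwell (17).
From Orwell: distances to unvisited — Spruce=18, Alder=19. Nearest is Spruce (18).
From Spruce: distances to unvisited — Alder=21. Nearest is Alder (21).
Return Alder→Denton: 16.
Total = 5 + 7 + 11 + 17 + 18 + 21 + 16 = 95.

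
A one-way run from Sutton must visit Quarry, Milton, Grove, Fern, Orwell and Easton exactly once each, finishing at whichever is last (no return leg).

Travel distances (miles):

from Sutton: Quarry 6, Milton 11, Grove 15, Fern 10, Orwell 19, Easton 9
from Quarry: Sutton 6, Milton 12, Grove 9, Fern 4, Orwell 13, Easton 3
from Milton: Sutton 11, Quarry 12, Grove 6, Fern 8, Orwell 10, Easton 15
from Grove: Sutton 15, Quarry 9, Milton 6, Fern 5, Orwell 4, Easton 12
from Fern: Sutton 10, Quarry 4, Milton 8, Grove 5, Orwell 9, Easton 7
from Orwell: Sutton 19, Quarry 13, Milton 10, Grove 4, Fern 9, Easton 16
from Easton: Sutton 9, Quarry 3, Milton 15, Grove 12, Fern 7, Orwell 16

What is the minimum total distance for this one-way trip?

There are 6! = 720 possible orderings.
Sutton → Quarry → Milton → Grove → Fern → Orwell → Easton: 6+12+6+5+9+16 = 54
Sutton → Quarry → Milton → Grove → Fern → Easton → Orwell: 6+12+6+5+7+16 = 52
Sutton → Quarry → Milton → Grove → Orwell → Fern → Easton: 6+12+6+4+9+7 = 44
Sutton → Quarry → Milton → Grove → Orwell → Easton → Fern: 6+12+6+4+16+7 = 51
Sutton → Quarry → Milton → Grove → Easton → Fern → Orwell: 6+12+6+12+7+9 = 52
Sutton → Quarry → Milton → Grove → Easton → Orwell → Fern: 6+12+6+12+16+9 = 61
Sutton → Quarry → Milton → Fern → Grove → Orwell → Easton: 6+12+8+5+4+16 = 51
Sutton → Quarry → Milton → Fern → Grove → Easton → Orwell: 6+12+8+5+12+16 = 59
… (712 more)
Sutton → Quarry → Easton → Fern → Milton → Grove → Orwell: 6+3+7+8+6+4 = 34  ← best
The minimum is 34.
One shortest path: Sutton → Quarry → Easton → Fern → Milton → Grove → Orwell.

Shortest open route: 34 miles.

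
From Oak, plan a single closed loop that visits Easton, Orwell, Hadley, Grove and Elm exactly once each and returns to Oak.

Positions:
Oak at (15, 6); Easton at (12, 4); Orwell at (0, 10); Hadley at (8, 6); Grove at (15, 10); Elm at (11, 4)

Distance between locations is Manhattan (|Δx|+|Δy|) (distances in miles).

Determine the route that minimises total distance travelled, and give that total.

42 miles — the shortest possible round trip.

With 5 stops there are 5!/2 = 60 distinct round trips (a route and its reverse cost the same).
Oak → Easton → Orwell → Hadley → Grove → Elm → Oak: 5+18+12+11+10+6 = 62
Oak → Easton → Orwell → Hadley → Elm → Grove → Oak: 5+18+12+5+10+4 = 54
Oak → Easton → Orwell → Grove → Hadley → Elm → Oak: 5+18+15+11+5+6 = 60
Oak → Easton → Orwell → Grove → Elm → Hadley → Oak: 5+18+15+10+5+7 = 60
Oak → Easton → Orwell → Elm → Hadley → Grove → Oak: 5+18+17+5+11+4 = 60
Oak → Easton → Orwell → Elm → Grove → Hadley → Oak: 5+18+17+10+11+7 = 68
Oak → Easton → Hadley → Orwell → Grove → Elm → Oak: 5+6+12+15+10+6 = 54
Oak → Easton → Hadley → Orwell → Elm → Grove → Oak: 5+6+12+17+10+4 = 54
Oak → Easton → Hadley → Grove → Orwell → Elm → Oak: 5+6+11+15+17+6 = 60
Oak → Easton → Hadley → Grove → Elm → Orwell → Oak: 5+6+11+10+17+19 = 68
Oak → Easton → Hadley → Elm → Orwell → Grove → Oak: 5+6+5+17+15+4 = 52
Oak → Easton → Hadley → Elm → Grove → Orwell → Oak: 5+6+5+10+15+19 = 60
Oak → Easton → Grove → Orwell → Hadley → Elm → Oak: 5+9+15+12+5+6 = 52
Oak → Easton → Grove → Orwell → Elm → Hadley → Oak: 5+9+15+17+5+7 = 58
… (46 more)
Oak → Easton → Elm → Hadley → Orwell → Grove → Oak: 5+1+5+12+15+4 = 42  ← best
The minimum is 42.
One optimal route: Oak → Easton → Elm → Hadley → Orwell → Grove → Oak (or its reverse).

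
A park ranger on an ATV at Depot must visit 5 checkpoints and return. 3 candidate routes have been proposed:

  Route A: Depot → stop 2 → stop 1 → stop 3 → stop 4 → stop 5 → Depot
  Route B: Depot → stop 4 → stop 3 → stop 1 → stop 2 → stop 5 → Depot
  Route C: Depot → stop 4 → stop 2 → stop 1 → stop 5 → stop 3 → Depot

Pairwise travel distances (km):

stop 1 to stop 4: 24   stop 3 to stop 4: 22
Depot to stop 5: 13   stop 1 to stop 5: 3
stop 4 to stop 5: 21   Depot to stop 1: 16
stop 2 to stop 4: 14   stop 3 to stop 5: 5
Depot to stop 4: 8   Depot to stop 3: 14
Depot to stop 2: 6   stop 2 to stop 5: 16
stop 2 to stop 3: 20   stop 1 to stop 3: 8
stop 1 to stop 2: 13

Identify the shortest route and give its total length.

57 km — Route C is the shortest.

Route A: 6 + 13 + 8 + 22 + 21 + 13 = 83
Route B: 8 + 22 + 8 + 13 + 16 + 13 = 80
Route C: 8 + 14 + 13 + 3 + 5 + 14 = 57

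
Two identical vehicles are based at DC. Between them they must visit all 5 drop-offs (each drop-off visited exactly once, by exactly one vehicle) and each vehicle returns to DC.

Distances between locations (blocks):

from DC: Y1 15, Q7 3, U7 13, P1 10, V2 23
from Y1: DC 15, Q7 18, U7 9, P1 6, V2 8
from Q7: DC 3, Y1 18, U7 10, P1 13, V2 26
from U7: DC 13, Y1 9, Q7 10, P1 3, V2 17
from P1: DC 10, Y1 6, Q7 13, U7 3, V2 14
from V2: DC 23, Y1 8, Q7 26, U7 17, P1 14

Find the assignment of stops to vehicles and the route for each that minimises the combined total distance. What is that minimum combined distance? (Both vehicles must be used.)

59 blocks — the smallest possible combined total.

There are 2^4 − 1 = 15 ways to divide the 5 stops into two non-empty groups. For each, the best each vehicle can do is its own shortest tour through its group:
  {Y1} + {Q7, U7, P1, V2}: 30 + 53 = 83
  {Q7} + {Y1, U7, P1, V2}: 6 + 53 = 59
  {Y1, Q7} + {U7, P1, V2}: 36 + 53 = 89
  {U7} + {Y1, Q7, P1, V2}: 26 + 53 = 79
  {Y1, U7} + {Q7, P1, V2}: 37 + 53 = 90
  {Q7, U7} + {Y1, P1, V2}: 26 + 47 = 73
  … (15 splits in total)
Best: vehicle 1 DC → Q7 → DC = 6; vehicle 2 DC → Y1 → V2 → U7 → P1 → DC = 53; combined 59.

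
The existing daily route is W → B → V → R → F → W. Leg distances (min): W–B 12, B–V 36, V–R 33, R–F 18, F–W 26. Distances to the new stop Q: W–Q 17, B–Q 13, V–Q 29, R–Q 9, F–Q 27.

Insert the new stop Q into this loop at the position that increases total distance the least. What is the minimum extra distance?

Insertion cost between consecutive stops i–j is d(i,Q) + d(Q,j) − d(i,j):
  between W and B: 17 + 13 − 12 = 18
  between B and V: 13 + 29 − 36 = 6
  between V and R: 29 + 9 − 33 = 5
  between R and F: 9 + 27 − 18 = 18
  between F and W: 27 + 17 − 26 = 18
Cheapest insertion is between V and R, adding 5.
New total = 125 + 5 = 130.

Adding 5 min by placing Q on the V–R leg.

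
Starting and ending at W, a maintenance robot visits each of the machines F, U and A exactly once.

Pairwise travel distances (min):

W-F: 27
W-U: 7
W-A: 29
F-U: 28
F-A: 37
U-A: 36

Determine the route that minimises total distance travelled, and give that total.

W → F → U → A → W: 27+28+36+29 = 120
W → F → A → U → W: 27+37+36+7 = 107
W → U → F → A → W: 7+28+37+29 = 101
The minimum is 101.
One optimal route: W → U → F → A → W (or its reverse).

Minimum total distance: 101 min.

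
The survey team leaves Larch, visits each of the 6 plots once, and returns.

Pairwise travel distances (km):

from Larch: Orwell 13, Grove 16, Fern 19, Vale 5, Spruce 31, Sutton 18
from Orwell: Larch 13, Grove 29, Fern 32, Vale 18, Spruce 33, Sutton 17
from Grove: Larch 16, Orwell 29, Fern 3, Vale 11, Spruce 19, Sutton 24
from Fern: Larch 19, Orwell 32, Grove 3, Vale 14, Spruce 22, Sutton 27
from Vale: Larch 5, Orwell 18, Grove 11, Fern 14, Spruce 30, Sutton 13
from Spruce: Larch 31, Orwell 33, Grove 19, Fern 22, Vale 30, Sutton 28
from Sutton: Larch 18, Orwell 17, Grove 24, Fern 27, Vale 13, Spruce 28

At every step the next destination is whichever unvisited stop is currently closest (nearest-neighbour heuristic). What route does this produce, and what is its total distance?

Total distance 99 km via the nearest-neighbour route Larch → Vale → Grove → Fern → Spruce → Sutton → Orwell → Larch.

At Larch the remaining stops are Vale 5, Orwell 13, Grove 16, Sutton 18, Fern 19, Spruce 31; go to Vale.
At Vale the remaining stops are Grove 11, Sutton 13, Fern 14, Orwell 18, Spruce 30; go to Grove.
At Grove the remaining stops are Fern 3, Spruce 19, Sutton 24, Orwell 29; go to Fern.
At Fern the remaining stops are Spruce 22, Sutton 27, Orwell 32; go to Spruce.
At Spruce the remaining stops are Sutton 28, Orwell 33; go to Sutton.
At Sutton the remaining stops are Orwell 17; go to Orwell.
Return Orwell→Larch: 13.
Total = 5 + 11 + 3 + 22 + 28 + 17 + 13 = 99.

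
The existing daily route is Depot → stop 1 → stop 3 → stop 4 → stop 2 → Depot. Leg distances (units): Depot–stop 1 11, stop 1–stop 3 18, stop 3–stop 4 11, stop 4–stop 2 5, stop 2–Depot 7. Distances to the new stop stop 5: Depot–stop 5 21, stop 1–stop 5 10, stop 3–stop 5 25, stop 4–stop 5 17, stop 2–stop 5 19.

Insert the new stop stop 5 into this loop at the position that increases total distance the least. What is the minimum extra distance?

Insertion cost between consecutive stops i–j is d(i,stop 5) + d(stop 5,j) − d(i,j):
  between Depot and stop 1: 21 + 10 − 11 = 20
  between stop 1 and stop 3: 10 + 25 − 18 = 17
  between stop 3 and stop 4: 25 + 17 − 11 = 31
  between stop 4 and stop 2: 17 + 19 − 5 = 31
  between stop 2 and Depot: 19 + 21 − 7 = 33
Cheapest insertion is between stop 1 and stop 3, adding 17.
New total = 52 + 17 = 69.

+17 — insert stop 5 between stop 1 and stop 3.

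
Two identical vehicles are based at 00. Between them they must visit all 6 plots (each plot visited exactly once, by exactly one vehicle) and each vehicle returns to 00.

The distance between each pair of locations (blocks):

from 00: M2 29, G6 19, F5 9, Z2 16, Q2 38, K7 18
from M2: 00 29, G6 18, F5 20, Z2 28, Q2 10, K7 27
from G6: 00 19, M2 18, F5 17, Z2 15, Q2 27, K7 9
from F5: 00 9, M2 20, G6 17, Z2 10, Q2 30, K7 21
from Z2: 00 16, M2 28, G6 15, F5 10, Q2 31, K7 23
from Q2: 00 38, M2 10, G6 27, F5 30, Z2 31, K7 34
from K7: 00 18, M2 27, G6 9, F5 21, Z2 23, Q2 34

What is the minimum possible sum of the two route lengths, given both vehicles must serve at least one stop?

120 blocks — the smallest possible combined total.

Check every non-empty split of the stops between the two vehicles; for each half take its own optimal tour:
  {M2} + {G6, F5, Z2, Q2, K7}: 58 + 104 = 162
  {G6} + {M2, F5, Z2, Q2, K7}: 38 + 105 = 143
  {M2, G6} + {F5, Z2, Q2, K7}: 66 + 102 = 168
  {F5} + {M2, G6, Z2, Q2, K7}: 18 + 102 = 120
  {M2, F5} + {G6, Z2, Q2, K7}: 58 + 101 = 159
  {G6, F5} + {M2, Z2, Q2, K7}: 45 + 102 = 147
  … (31 splits in total)
Best: vehicle 1 00 → F5 → 00 = 18; vehicle 2 00 → Z2 → Q2 → M2 → G6 → K7 → 00 = 102; combined 120.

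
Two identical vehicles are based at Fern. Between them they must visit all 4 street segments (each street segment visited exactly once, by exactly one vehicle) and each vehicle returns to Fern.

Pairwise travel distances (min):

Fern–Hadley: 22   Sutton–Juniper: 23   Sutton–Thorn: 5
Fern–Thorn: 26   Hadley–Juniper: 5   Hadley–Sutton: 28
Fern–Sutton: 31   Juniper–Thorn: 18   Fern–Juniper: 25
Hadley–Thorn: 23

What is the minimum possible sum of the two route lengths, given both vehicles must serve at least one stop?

There are 2^3 − 1 = 7 ways to divide the 4 stops into two non-empty groups. For each, the best each vehicle can do is its own shortest tour through its group:
  {Hadley} + {Sutton, Juniper, Thorn}: 44 + 79 = 123
  {Sutton} + {Hadley, Juniper, Thorn}: 62 + 71 = 133
  {Hadley, Sutton} + {Juniper, Thorn}: 81 + 69 = 150
  {Juniper} + {Hadley, Sutton, Thorn}: 50 + 81 = 131
  {Hadley, Juniper} + {Sutton, Thorn}: 52 + 62 = 114
  {Sutton, Juniper} + {Hadley, Thorn}: 79 + 71 = 150
  … (7 splits in total)
Best: vehicle 1 Fern → Hadley → Juniper → Fern = 52; vehicle 2 Fern → Sutton → Thorn → Fern = 62; combined 114.

114 min — the smallest possible combined total.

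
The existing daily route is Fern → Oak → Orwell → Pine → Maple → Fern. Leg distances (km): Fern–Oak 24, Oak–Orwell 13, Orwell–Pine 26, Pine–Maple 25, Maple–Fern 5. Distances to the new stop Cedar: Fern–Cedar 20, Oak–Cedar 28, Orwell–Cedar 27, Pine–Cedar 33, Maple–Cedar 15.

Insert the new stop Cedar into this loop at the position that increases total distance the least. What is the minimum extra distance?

+23 km — insert Cedar between Pine and Maple.

Insertion cost between consecutive stops i–j is d(i,Cedar) + d(Cedar,j) − d(i,j):
  between Fern and Oak: 20 + 28 − 24 = 24
  between Oak and Orwell: 28 + 27 − 13 = 42
  between Orwell and Pine: 27 + 33 − 26 = 34
  between Pine and Maple: 33 + 15 − 25 = 23
  between Maple and Fern: 15 + 20 − 5 = 30
Cheapest insertion is between Pine and Maple, adding 23.
New total = 93 + 23 = 116.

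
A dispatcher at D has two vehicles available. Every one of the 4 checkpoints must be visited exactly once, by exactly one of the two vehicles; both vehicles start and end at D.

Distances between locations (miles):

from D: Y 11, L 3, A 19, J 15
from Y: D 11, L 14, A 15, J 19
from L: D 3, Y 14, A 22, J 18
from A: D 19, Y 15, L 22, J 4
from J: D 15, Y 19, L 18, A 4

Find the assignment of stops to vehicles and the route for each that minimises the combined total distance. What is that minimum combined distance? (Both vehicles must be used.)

Minimum combined distance: 51 miles.

Try each way of splitting the stops between the two vehicles (each non-empty) and, for each split, find the best tour for each vehicle:
  {Y} + {L, A, J}: 22 + 44 = 66
  {L} + {Y, A, J}: 6 + 45 = 51
  {Y, L} + {A, J}: 28 + 38 = 66
  {A} + {Y, L, J}: 38 + 51 = 89
  {Y, A} + {L, J}: 45 + 36 = 81
  {L, A} + {Y, J}: 44 + 45 = 89
  … (7 splits in total)
Best: vehicle 1 D → L → D = 6; vehicle 2 D → Y → A → J → D = 45; combined 51.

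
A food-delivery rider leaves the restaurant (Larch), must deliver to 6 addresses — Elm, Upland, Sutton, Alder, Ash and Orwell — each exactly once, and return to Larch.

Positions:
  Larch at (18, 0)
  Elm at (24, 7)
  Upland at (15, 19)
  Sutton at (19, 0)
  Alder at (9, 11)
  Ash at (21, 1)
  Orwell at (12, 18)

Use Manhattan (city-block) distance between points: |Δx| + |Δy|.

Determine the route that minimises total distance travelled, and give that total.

There are 360 distinct closed tours to check (reversals are equivalent).
Larch - Elm - Upland - Sutton - Alder - Ash - Orwell - Larch: 13+21+23+21+22+26+24 = 150
Larch - Elm - Upland - Sutton - Alder - Orwell - Ash - Larch: 13+21+23+21+10+26+4 = 118
Larch - Elm - Upland - Sutton - Ash - Alder - Orwell - Larch: 13+21+23+3+22+10+24 = 116
Larch - Elm - Upland - Sutton - Ash - Orwell - Alder - Larch: 13+21+23+3+26+10+20 = 116
Larch - Elm - Upland - Sutton - Orwell - Alder - Ash - Larch: 13+21+23+25+10+22+4 = 118
Larch - Elm - Upland - Sutton - Orwell - Ash - Alder - Larch: 13+21+23+25+26+22+20 = 150
Larch - Elm - Upland - Alder - Sutton - Ash - Orwell - Larch: 13+21+14+21+3+26+24 = 122
Larch - Elm - Upland - Alder - Sutton - Orwell - Ash - Larch: 13+21+14+21+25+26+4 = 124
… (352 more)
Larch - Upland - Orwell - Alder - Elm - Ash - Sutton - Larch: 22+4+10+19+9+3+1 = 68  ← best
The minimum is 68.
One optimal route: Larch → Upland → Orwell → Alder → Elm → Ash → Sutton → Larch (or its reverse).

Shortest round trip = 68.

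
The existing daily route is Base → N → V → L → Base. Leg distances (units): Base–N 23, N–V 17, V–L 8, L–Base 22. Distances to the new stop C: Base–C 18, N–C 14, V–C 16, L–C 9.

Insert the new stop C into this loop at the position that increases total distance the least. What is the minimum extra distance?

Insertion cost between consecutive stops i–j is d(i,C) + d(C,j) − d(i,j):
  between Base and N: 18 + 14 − 23 = 9
  between N and V: 14 + 16 − 17 = 13
  between V and L: 16 + 9 − 8 = 17
  between L and Base: 9 + 18 − 22 = 5
Cheapest insertion is between L and Base, adding 5.
New total = 70 + 5 = 75.

Minimum extra distance: 5, inserting C between L and Base.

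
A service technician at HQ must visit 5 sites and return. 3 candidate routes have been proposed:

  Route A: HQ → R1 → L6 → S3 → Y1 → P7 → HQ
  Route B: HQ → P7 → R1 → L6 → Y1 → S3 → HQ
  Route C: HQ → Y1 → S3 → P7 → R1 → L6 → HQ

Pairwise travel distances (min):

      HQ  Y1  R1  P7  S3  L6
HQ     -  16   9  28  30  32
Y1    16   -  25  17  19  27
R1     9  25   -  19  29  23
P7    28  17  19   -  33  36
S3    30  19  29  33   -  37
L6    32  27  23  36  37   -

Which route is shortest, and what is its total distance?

Route A: 9 + 23 + 37 + 19 + 17 + 28 = 133
Route B: 28 + 19 + 23 + 27 + 19 + 30 = 146
Route C: 16 + 19 + 33 + 19 + 23 + 32 = 142

133 min — Route A is the shortest.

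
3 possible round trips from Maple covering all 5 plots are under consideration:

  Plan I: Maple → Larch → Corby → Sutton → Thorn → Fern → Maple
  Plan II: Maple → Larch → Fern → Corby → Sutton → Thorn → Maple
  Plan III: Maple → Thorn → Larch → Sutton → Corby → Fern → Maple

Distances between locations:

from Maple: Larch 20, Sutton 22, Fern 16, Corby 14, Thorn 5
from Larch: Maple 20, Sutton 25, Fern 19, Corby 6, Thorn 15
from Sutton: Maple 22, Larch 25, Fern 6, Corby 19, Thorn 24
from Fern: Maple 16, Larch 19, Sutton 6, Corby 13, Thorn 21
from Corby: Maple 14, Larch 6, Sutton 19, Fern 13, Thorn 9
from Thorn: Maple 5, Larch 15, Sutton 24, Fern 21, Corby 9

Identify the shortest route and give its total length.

Plan I: 20 + 6 + 19 + 24 + 21 + 16 = 106
Plan II: 20 + 19 + 13 + 19 + 24 + 5 = 100
Plan III: 5 + 15 + 25 + 19 + 13 + 16 = 93

Shortest is Plan III, total 93.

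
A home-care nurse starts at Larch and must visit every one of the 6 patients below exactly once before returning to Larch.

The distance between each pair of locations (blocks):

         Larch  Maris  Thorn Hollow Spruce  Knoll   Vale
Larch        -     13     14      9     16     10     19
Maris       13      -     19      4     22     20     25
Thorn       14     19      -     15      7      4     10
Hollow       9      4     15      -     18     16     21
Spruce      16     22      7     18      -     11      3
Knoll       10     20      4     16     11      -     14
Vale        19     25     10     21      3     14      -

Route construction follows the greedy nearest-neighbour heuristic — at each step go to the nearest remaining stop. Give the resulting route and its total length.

Total distance 69 blocks via the nearest-neighbour route Larch → Hollow → Maris → Thorn → Knoll → Spruce → Vale → Larch.

At Larch the remaining stops are Hollow 9, Knoll 10, Maris 13, Thorn 14, Spruce 16, Vale 19; go to Hollow.
At Hollow the remaining stops are Maris 4, Thorn 15, Knoll 16, Spruce 18, Vale 21; go to Maris.
At Maris the remaining stops are Thorn 19, Knoll 20, Spruce 22, Vale 25; go to Thorn.
At Thorn the remaining stops are Knoll 4, Spruce 7, Vale 10; go to Knoll.
At Knoll the remaining stops are Spruce 11, Vale 14; go to Spruce.
At Spruce the remaining stops are Vale 3; go to Vale.
Return Vale→Larch: 19.
Total = 9 + 4 + 19 + 4 + 11 + 3 + 19 = 69.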